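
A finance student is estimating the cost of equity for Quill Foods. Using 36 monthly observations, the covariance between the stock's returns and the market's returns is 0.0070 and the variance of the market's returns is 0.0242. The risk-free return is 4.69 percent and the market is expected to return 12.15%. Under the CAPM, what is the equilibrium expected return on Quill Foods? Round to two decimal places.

β = Cov(R_i, R_m) / Var(R_m) = 0.0070 / 0.0242 = 0.2893
MRP = 12.15% − 4.69% = 7.46%
E(R) = R_f + β × MRP = 4.69% + 0.2893 × 7.46% = 6.85%

6.85%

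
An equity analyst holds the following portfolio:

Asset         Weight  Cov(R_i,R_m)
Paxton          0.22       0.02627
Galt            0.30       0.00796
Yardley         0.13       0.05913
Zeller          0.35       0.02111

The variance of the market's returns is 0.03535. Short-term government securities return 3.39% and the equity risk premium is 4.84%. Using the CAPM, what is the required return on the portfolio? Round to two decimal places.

6.57%

β_Paxton = 0.02627 / 0.03535 = 0.7431
β_Galt = 0.00796 / 0.03535 = 0.2252
β_Yardley = 0.05913 / 0.03535 = 1.6727
β_Zeller = 0.02111 / 0.03535 = 0.5972
β_P = Σ w_i β_i = 0.22×0.7431 + 0.30×0.2252 + 0.13×1.6727 + 0.35×0.5972 = 0.6575
E(R_P) = R_f + β_P × MRP = 3.39% + 0.6575 × 4.84% = 6.57%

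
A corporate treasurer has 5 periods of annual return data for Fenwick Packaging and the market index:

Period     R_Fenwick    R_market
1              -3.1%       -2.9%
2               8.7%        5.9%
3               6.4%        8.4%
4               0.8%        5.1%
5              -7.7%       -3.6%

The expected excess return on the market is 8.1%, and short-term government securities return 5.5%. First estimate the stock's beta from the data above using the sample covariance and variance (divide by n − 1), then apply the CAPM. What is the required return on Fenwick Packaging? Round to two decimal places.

Mean R_i = (-3.1 + 8.7 + 6.4 + 0.8 − 7.7) / 5 = 1.0200%
Mean R_m = (-2.9 + 5.9 + 8.4 + 5.1 − 3.6) / 5 = 2.5800%
Σ(R_i − R̄_i)(R_m − R̄_m) = 132.7220  ⇒  Cov = 132.7220 / 4 = 33.1805
Σ(R_m − R̄_m)² = 119.4680  ⇒  Var(R_m) = 119.4680 / 4 = 29.8670
β = Cov / Var(R_m) = 33.1805 / 29.8670 = 1.1109
E(R) = R_f + β × MRP = 5.5% + 1.1109 × 8.1% = 14.50%

14.50%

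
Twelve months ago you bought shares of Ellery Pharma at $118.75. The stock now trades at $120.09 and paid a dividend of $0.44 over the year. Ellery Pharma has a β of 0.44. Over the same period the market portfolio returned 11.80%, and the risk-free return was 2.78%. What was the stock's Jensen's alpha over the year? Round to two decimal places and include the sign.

-5.25%

Realised HPR = (P1 + D1 − P0) / P0 = (120.09 + 0.44 − 118.75) / 118.75 = 1.78 / 118.75 = 1.4989%
MRP = 11.80% − 2.78% = 9.02%
CAPM required = R_f + β·MRP = 2.78% + 0.44 × 9.02% = 6.7488%
α = realised − required = 1.4989% − 6.7488% = -5.25%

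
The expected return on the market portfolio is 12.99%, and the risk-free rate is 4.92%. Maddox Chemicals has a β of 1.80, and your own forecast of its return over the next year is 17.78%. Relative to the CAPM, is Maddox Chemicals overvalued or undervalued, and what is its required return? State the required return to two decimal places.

Overvalued; required return 19.45%

MRP = 12.99% − 4.92% = 8.07%
Required return = R_f + β·MRP = 4.92% + 1.80 × 8.07% = 19.45%
Forecast 17.78% < required 19.45% → the stock plots below the SML → overvalued.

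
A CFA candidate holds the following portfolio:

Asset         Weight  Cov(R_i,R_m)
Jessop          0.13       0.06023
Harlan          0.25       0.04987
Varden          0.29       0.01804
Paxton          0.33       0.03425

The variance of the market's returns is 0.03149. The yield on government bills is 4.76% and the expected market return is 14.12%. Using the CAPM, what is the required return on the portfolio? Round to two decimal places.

β_Jessop = 0.06023 / 0.03149 = 1.9127
β_Harlan = 0.04987 / 0.03149 = 1.5837
β_Varden = 0.01804 / 0.03149 = 0.5729
β_Paxton = 0.03425 / 0.03149 = 1.0876
β_P = Σ w_i β_i = 0.13×1.9127 + 0.25×1.5837 + 0.29×0.5729 + 0.33×1.0876 = 1.1696
MRP = 14.12% − 4.76% = 9.36%
E(R_P) = R_f + β_P × MRP = 4.76% + 1.1696 × 9.36% = 15.71%

15.71%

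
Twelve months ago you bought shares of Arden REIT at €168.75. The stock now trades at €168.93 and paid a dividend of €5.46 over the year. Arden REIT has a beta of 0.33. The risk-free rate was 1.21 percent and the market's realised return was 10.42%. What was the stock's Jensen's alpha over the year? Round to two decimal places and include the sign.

Realised HPR = (P1 + D1 − P0) / P0 = (168.93 + 5.46 − 168.75) / 168.75 = 5.64 / 168.75 = 3.3422%
MRP = 10.42% − 1.21% = 9.21%
CAPM required = R_f + β·MRP = 1.21% + 0.33 × 9.21% = 4.2493%
α = realised − required = 3.3422% − 4.2493% = -0.91%

-0.91%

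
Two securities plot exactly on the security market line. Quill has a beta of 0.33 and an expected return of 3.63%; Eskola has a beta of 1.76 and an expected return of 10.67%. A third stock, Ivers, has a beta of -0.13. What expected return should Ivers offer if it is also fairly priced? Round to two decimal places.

1.37%

MRP (SML slope) = (10.67% − 3.63%) / (1.76 − 0.33) = 7.04% / 1.43 = 4.9231%
R_f (intercept) = 3.63% − 0.33 × 4.9231% = 2.0054%
E(R_Ivers) = R_f + β × MRP = 2.0054% + -0.13 × 4.9231% = 1.37%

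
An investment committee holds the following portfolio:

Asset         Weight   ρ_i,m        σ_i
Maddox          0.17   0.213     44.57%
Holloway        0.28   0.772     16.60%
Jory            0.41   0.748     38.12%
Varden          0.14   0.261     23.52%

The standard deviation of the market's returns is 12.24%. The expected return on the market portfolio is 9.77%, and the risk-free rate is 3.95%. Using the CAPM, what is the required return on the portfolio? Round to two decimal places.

12.39%

β_Maddox = 0.213 × 44.57% / 12.24% = 0.7756
β_Holloway = 0.772 × 16.60% / 12.24% = 1.0470
β_Jory = 0.748 × 38.12% / 12.24% = 2.3296
β_Varden = 0.261 × 23.52% / 12.24% = 0.5015
β_P = Σ w_i β_i = 0.17×0.7756 + 0.28×1.0470 + 0.41×2.3296 + 0.14×0.5015 = 1.4504
MRP = 9.77% − 3.95% = 5.82%
E(R_P) = R_f + β_P × MRP = 3.95% + 1.4504 × 5.82% = 12.39%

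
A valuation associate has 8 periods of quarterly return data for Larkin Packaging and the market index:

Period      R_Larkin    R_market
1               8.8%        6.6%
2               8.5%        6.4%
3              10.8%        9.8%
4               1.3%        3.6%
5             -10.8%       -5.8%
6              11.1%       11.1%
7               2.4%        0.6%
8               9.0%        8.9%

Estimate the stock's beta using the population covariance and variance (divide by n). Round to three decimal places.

Mean R_i = (8.8 + 8.5 + 10.8 + 1.3 − 10.8 + 11.1 + 2.4 + 9.0) / 8 = 5.1375%
Mean R_m = (6.6 + 6.4 + 9.8 + 3.6 − 5.8 + 11.1 + 0.6 + 8.9) / 8 = 5.1500%
Σ(R_i − R̄_i)(R_m − R̄_m) = 278.7250  ⇒  Cov = 278.7250 / 8 = 34.8406
Σ(R_m − R̄_m)² = 217.7600  ⇒  Var(R_m) = 217.7600 / 8 = 27.2200
β = Cov / Var(R_m) = 34.8406 / 27.2200 = 1.2800

1.280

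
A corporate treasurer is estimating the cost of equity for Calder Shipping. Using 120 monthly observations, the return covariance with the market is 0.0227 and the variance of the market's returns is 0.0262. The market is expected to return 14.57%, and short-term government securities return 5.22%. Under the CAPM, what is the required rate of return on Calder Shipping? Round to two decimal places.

13.32%

β = Cov(R_i, R_m) / Var(R_m) = 0.0227 / 0.0262 = 0.8664
MRP = 14.57% − 5.22% = 9.35%
E(R) = R_f + β × MRP = 5.22% + 0.8664 × 9.35% = 13.32%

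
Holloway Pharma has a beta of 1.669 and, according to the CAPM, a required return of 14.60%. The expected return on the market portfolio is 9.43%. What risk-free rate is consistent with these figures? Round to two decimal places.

1.70%

E(R) = R_f + β(E(R_m) − R_f) = R_f(1 − β) + β·E(R_m)
14.60% = R_f × (1 − 1.669) + 1.669 × 9.43%
14.60% = R_f × -0.669 + 15.73867%
R_f = (14.60% − 15.73867%) / -0.669 = 1.70%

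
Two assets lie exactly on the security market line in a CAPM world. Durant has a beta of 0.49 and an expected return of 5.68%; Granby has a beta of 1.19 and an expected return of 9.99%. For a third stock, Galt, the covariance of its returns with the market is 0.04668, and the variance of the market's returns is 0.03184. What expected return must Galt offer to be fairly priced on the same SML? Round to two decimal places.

MRP = (9.99% − 5.68%) / (1.19 − 0.49) = 6.1571%
R_f = 5.68% − 0.49 × 6.1571% = 2.6630%
β_Galt = Cov / Var(R_m) = 0.04668 / 0.03184 = 1.4661
E(R_Galt) = R_f + β × MRP = 2.6630% + 1.4661 × 6.1571% = 11.69%

11.69%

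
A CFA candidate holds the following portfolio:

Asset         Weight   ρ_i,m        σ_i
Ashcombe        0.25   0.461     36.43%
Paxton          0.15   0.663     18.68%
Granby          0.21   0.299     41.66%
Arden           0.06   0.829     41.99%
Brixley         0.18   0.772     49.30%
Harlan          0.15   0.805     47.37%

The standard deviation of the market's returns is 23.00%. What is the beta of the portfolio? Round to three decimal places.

β_Ashcombe = 0.461 × 36.43% / 23.00% = 0.7302
β_Paxton = 0.663 × 18.68% / 23.00% = 0.5385
β_Granby = 0.299 × 41.66% / 23.00% = 0.5416
β_Arden = 0.829 × 41.99% / 23.00% = 1.5135
β_Brixley = 0.772 × 49.30% / 23.00% = 1.6548
β_Harlan = 0.805 × 47.37% / 23.00% = 1.6580
β_P = Σ w_i β_i = 0.25×0.7302 + 0.15×0.5385 + 0.21×0.5416 + 0.06×1.5135 + 0.18×1.6548 + 0.15×1.6580 = 1.0144

1.014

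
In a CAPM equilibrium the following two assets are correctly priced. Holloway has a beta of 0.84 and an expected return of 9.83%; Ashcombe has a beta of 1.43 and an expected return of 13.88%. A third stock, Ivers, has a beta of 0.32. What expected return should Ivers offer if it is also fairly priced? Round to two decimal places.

MRP (SML slope) = (13.88% − 9.83%) / (1.43 − 0.84) = 4.05% / 0.59 = 6.8644%
R_f (intercept) = 9.83% − 0.84 × 6.8644% = 4.0639%
E(R_Ivers) = R_f + β × MRP = 4.0639% + 0.32 × 6.8644% = 6.26%

6.26%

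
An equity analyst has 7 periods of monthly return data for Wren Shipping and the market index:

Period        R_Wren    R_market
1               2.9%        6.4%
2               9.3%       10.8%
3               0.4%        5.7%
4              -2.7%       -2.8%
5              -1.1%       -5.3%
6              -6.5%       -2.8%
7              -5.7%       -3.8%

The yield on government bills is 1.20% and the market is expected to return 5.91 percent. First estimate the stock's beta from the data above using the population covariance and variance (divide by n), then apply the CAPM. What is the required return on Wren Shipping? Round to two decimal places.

Mean R_i = (2.9 + 9.3 + 0.4 − 2.7 − 1.1 − 6.5 − 5.7) / 7 = -0.4857%
Mean R_m = (6.4 + 10.8 + 5.7 − 2.8 − 5.3 − 2.8 − 3.8) / 7 = 1.1714%
Σ(R_i − R̄_i)(R_m − R̄_m) = 178.5129  ⇒  Cov = 178.5129 / 7 = 25.5018
Σ(R_m − R̄_m)² = 238.6943  ⇒  Var(R_m) = 238.6943 / 7 = 34.0992
β = Cov / Var(R_m) = 25.5018 / 34.0992 = 0.7479
MRP = 5.91% − 1.20% = 4.71%
E(R) = R_f + β × MRP = 1.20% + 0.7479 × 4.71% = 4.72%

4.72%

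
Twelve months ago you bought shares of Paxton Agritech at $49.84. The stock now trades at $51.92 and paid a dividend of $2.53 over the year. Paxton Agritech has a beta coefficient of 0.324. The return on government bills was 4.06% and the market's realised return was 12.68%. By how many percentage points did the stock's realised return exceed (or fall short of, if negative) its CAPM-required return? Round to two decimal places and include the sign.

+2.40%

Realised HPR = (P1 + D1 − P0) / P0 = (51.92 + 2.53 − 49.84) / 49.84 = 4.61 / 49.84 = 9.2496%
MRP = 12.68% − 4.06% = 8.62%
CAPM required = R_f + β·MRP = 4.06% + 0.324 × 8.62% = 6.85288%
α = realised − required = 9.2496% − 6.85288% = +2.40%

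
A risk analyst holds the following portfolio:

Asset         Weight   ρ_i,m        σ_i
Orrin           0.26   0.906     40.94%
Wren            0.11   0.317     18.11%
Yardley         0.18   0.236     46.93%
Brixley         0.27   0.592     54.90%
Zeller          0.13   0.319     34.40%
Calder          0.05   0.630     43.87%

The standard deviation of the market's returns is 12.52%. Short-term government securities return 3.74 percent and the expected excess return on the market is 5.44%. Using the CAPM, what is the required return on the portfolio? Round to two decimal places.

14.10%

β_Orrin = 0.906 × 40.94% / 12.52% = 2.9626
β_Wren = 0.317 × 18.11% / 12.52% = 0.4585
β_Yardley = 0.236 × 46.93% / 12.52% = 0.8846
β_Brixley = 0.592 × 54.90% / 12.52% = 2.5959
β_Zeller = 0.319 × 34.40% / 12.52% = 0.8765
β_Calder = 0.630 × 43.87% / 12.52% = 2.2075
β_P = Σ w_i β_i = 0.26×2.9626 + 0.11×0.4585 + 0.18×0.8846 + 0.27×2.5959 + 0.13×0.8765 + 0.05×2.2075 = 1.9052
E(R_P) = R_f + β_P × MRP = 3.74% + 1.9052 × 5.44% = 14.10%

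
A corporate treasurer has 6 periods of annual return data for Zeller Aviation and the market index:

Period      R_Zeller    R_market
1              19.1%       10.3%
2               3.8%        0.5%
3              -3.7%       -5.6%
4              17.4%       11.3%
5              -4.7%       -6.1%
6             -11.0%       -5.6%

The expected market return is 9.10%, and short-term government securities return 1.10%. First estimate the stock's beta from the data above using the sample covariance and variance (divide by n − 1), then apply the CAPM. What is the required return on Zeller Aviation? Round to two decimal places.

12.96%

Mean R_i = (19.1 + 3.8 − 3.7 + 17.4 − 4.7 − 11.0) / 6 = 3.4833%
Mean R_m = (10.3 + 0.5 − 5.6 + 11.3 − 6.1 − 5.6) / 6 = 0.8000%
Σ(R_i − R̄_i)(R_m − R̄_m) = 489.5200  ⇒  Cov = 489.5200 / 5 = 97.9040
Σ(R_m − R̄_m)² = 330.1200  ⇒  Var(R_m) = 330.1200 / 5 = 66.0240
β = Cov / Var(R_m) = 97.9040 / 66.0240 = 1.4829
MRP = 9.10% − 1.10% = 8.00%
E(R) = R_f + β × MRP = 1.10% + 1.4829 × 8.00% = 12.96%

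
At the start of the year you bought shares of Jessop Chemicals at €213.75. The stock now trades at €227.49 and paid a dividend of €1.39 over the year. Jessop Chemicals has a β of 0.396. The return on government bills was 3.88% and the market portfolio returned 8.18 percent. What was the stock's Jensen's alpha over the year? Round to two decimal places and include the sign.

+1.50%

Realised HPR = (P1 + D1 − P0) / P0 = (227.49 + 1.39 − 213.75) / 213.75 = 15.13 / 213.75 = 7.0784%
MRP = 8.18% − 3.88% = 4.30%
CAPM required = R_f + β·MRP = 3.88% + 0.396 × 4.30% = 5.58280%
α = realised − required = 7.0784% − 5.58280% = +1.50%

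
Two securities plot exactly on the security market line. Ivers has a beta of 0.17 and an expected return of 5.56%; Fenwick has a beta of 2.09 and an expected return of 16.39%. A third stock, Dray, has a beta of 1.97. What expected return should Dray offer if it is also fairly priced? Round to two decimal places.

15.71%

MRP (SML slope) = (16.39% − 5.56%) / (2.09 − 0.17) = 10.83% / 1.92 = 5.6406%
R_f (intercept) = 5.56% − 0.17 × 5.6406% = 4.6011%
E(R_Dray) = R_f + β × MRP = 4.6011% + 1.97 × 5.6406% = 15.71%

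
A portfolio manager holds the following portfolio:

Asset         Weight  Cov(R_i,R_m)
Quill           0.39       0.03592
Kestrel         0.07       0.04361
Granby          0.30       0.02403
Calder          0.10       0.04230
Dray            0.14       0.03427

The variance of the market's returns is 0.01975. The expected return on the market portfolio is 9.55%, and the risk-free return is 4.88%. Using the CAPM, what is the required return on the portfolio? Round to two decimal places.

12.75%

β_Quill = 0.03592 / 0.01975 = 1.8187
β_Kestrel = 0.04361 / 0.01975 = 2.2081
β_Granby = 0.02403 / 0.01975 = 1.2167
β_Calder = 0.04230 / 0.01975 = 2.1418
β_Dray = 0.03427 / 0.01975 = 1.7352
β_P = Σ w_i β_i = 0.39×1.8187 + 0.07×2.2081 + 0.30×1.2167 + 0.10×2.1418 + 0.14×1.7352 = 1.6860
MRP = 9.55% − 4.88% = 4.67%
E(R_P) = R_f + β_P × MRP = 4.88% + 1.6860 × 4.67% = 12.75%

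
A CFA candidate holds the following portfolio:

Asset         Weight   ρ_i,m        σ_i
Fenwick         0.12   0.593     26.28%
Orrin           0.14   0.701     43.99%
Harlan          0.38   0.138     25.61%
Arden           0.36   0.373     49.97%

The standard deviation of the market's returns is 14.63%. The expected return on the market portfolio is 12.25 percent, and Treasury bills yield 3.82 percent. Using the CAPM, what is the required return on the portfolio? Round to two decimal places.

12.03%

β_Fenwick = 0.593 × 26.28% / 14.63% = 1.0652
β_Orrin = 0.701 × 43.99% / 14.63% = 2.1078
β_Harlan = 0.138 × 25.61% / 14.63% = 0.2416
β_Arden = 0.373 × 49.97% / 14.63% = 1.2740
β_P = Σ w_i β_i = 0.12×1.0652 + 0.14×2.1078 + 0.38×0.2416 + 0.36×1.2740 = 0.9734
MRP = 12.25% − 3.82% = 8.43%
E(R_P) = R_f + β_P × MRP = 3.82% + 0.9734 × 8.43% = 12.03%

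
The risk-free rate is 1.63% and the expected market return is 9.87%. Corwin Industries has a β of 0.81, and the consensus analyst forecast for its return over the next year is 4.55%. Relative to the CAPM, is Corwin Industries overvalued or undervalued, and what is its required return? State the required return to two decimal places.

Overvalued; required return 8.30%

MRP = 9.87% − 1.63% = 8.24%
Required return = R_f + β·MRP = 1.63% + 0.81 × 8.24% = 8.30%
Forecast 4.55% < required 8.30% → the stock plots below the SML → overvalued.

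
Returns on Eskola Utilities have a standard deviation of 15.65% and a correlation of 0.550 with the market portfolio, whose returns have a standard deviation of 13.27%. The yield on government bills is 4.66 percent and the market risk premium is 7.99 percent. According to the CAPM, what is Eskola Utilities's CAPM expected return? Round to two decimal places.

9.84%

β = ρ × σ_i / σ_m = 0.550 × 15.65% / 13.27% = 0.6486
E(R) = 4.66% + 0.6486 × 7.99% = 9.84%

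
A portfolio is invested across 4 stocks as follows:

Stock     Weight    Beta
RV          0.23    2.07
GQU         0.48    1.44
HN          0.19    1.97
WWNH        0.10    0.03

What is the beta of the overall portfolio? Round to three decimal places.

1.545

β_P = Σ w_i β_i = 0.23×2.07 + 0.48×1.44 + 0.19×1.97 + 0.10×0.03 = 1.5446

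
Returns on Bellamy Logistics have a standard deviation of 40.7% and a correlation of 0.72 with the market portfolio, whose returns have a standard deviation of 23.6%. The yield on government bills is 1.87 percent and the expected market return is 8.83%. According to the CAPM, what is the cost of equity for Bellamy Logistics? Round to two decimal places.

10.51%

β = ρ × σ_i / σ_m = 0.72 × 40.7% / 23.6% = 1.2417
MRP = 8.83% − 1.87% = 6.96%
E(R) = 1.87% + 1.2417 × 6.96% = 10.51%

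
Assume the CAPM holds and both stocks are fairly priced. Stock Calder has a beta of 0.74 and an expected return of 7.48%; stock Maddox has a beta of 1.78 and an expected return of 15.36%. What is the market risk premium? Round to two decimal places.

Both satisfy E(R) = R_f + β·MRP, so the slope of the SML is
MRP = (15.36% − 7.48%) / (1.78 − 0.74) = 7.88% / 1.04 = 7.5769%

7.58%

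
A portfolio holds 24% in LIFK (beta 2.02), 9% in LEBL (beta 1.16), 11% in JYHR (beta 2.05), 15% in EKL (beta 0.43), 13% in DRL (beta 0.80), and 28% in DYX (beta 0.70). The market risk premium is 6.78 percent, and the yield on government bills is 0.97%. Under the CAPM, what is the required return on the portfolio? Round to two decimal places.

β_P = Σ w_i β_i = 0.24×2.02 + 0.09×1.16 + 0.11×2.05 + 0.15×0.43 + 0.13×0.80 + 0.28×0.70 = 1.1792
E(R_P) = R_f + β_P × MRP = 0.97% + 1.1792 × 6.78% = 8.96%

8.96%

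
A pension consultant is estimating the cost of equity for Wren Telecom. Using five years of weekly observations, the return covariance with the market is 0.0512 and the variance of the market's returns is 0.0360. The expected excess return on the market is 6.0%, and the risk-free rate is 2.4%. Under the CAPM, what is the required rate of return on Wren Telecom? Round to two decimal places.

β = Cov(R_i, R_m) / Var(R_m) = 0.0512 / 0.0360 = 1.4222
E(R) = R_f + β × MRP = 2.4% + 1.4222 × 6.0% = 10.93%

10.93%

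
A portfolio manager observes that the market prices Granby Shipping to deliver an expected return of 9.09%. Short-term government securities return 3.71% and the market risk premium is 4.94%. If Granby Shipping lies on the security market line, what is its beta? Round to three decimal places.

1.089

β = (E(R) − R_f) / MRP = (9.09% − 3.71%) / 4.94% = 5.38% / 4.94% = 1.089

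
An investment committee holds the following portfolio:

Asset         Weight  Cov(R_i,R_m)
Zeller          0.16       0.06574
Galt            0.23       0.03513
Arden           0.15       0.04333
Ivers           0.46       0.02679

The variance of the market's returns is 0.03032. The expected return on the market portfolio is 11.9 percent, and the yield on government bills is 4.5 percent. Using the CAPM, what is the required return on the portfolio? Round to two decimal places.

β_Zeller = 0.06574 / 0.03032 = 2.1682
β_Galt = 0.03513 / 0.03032 = 1.1586
β_Arden = 0.04333 / 0.03032 = 1.4291
β_Ivers = 0.02679 / 0.03032 = 0.8836
β_P = Σ w_i β_i = 0.16×2.1682 + 0.23×1.1586 + 0.15×1.4291 + 0.46×0.8836 = 1.2342
MRP = 11.9% − 4.5% = 7.40%
E(R_P) = R_f + β_P × MRP = 4.5% + 1.2342 × 7.4% = 13.63%

13.63%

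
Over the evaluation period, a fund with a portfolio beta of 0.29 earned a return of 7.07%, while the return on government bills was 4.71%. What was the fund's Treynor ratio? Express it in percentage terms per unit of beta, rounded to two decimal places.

Treynor = (R_P − R_f) / β_P = (7.07% − 4.71%) / 0.2900 = 2.36% / 0.2900 = 8.14%

8.14%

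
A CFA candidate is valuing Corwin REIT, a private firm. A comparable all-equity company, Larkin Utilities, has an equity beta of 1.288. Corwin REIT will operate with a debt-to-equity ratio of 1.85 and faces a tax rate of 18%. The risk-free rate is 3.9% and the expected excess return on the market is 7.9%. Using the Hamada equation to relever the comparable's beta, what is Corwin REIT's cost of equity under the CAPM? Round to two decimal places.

β_L = β_U × [1 + (1 − t)(D/E)] = 1.288 × [1 + (1 − 0.18) × 1.85]
    = 1.288 × [1 + 0.82 × 1.85] = 1.288 × 2.5170 = 3.2419
E(R) = R_f + β_L × MRP = 3.9% + 3.2419 × 7.9% = 29.51%

29.51%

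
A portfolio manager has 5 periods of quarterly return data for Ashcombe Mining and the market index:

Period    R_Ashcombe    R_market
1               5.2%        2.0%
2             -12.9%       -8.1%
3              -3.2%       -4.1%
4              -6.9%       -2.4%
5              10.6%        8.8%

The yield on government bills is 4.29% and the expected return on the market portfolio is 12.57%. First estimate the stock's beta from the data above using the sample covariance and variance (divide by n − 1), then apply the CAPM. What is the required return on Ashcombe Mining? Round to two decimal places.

Mean R_i = (5.2 − 12.9 − 3.2 − 6.9 + 10.6) / 5 = -1.4400%
Mean R_m = (2.0 − 8.1 − 4.1 − 2.4 + 8.8) / 5 = -0.7600%
Σ(R_i − R̄_i)(R_m − R̄_m) = 232.3780  ⇒  Cov = 232.3780 / 4 = 58.0945
Σ(R_m − R̄_m)² = 166.7320  ⇒  Var(R_m) = 166.7320 / 4 = 41.6830
β = Cov / Var(R_m) = 58.0945 / 41.6830 = 1.3937
MRP = 12.57% − 4.29% = 8.28%
E(R) = R_f + β × MRP = 4.29% + 1.3937 × 8.28% = 15.83%

15.83%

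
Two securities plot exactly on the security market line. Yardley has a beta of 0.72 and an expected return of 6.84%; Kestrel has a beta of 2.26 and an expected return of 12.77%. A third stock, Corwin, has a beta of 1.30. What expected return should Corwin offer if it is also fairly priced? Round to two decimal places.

MRP (SML slope) = (12.77% − 6.84%) / (2.26 − 0.72) = 5.93% / 1.54 = 3.8506%
R_f (intercept) = 6.84% − 0.72 × 3.8506% = 4.0676%
E(R_Corwin) = R_f + β × MRP = 4.0676% + 1.30 × 3.8506% = 9.07%

9.07%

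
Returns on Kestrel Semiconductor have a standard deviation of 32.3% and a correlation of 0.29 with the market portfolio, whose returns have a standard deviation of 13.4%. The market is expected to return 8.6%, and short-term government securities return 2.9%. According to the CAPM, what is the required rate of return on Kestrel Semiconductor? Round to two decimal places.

6.88%

β = ρ × σ_i / σ_m = 0.29 × 32.3% / 13.4% = 0.6990
MRP = 8.6% − 2.9% = 5.70%
E(R) = 2.9% + 0.6990 × 5.7% = 6.88%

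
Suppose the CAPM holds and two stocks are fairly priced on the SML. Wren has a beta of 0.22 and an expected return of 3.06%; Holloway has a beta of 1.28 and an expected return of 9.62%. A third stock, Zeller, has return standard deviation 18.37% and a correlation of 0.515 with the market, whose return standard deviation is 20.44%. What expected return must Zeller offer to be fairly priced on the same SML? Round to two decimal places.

4.56%

MRP = (9.62% − 3.06%) / (1.28 − 0.22) = 6.1887%
R_f = 3.06% − 0.22 × 6.1887% = 1.6985%
β_Zeller = ρ·σ_i/σ_m = 0.515 × 18.37 / 20.44 = 0.4628
E(R_Zeller) = R_f + β × MRP = 1.6985% + 0.4628 × 6.1887% = 4.56%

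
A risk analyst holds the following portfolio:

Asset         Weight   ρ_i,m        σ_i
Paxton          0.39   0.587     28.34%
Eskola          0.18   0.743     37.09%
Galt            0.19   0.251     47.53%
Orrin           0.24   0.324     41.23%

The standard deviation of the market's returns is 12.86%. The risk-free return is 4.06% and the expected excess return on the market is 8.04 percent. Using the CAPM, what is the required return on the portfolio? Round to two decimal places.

14.64%

β_Paxton = 0.587 × 28.34% / 12.86% = 1.2936
β_Eskola = 0.743 × 37.09% / 12.86% = 2.1429
β_Galt = 0.251 × 47.53% / 12.86% = 0.9277
β_Orrin = 0.324 × 41.23% / 12.86% = 1.0388
β_P = Σ w_i β_i = 0.39×1.2936 + 0.18×2.1429 + 0.19×0.9277 + 0.24×1.0388 = 1.3158
E(R_P) = R_f + β_P × MRP = 4.06% + 1.3158 × 8.04% = 14.64%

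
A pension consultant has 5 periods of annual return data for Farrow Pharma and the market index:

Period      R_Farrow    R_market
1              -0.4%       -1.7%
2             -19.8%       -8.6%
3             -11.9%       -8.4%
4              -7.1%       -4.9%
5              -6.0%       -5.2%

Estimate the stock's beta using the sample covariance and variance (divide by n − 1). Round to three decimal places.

Mean R_i = (-0.4 − 19.8 − 11.9 − 7.1 − 6.0) / 5 = -9.0400%
Mean R_m = (-1.7 − 8.6 − 8.4 − 4.9 − 5.2) / 5 = -5.7600%
Σ(R_i − R̄_i)(R_m − R̄_m) = 76.5580  ⇒  Cov = 76.5580 / 4 = 19.1395
Σ(R_m − R̄_m)² = 32.5720  ⇒  Var(R_m) = 32.5720 / 4 = 8.1430
β = Cov / Var(R_m) = 19.1395 / 8.1430 = 2.3504

2.350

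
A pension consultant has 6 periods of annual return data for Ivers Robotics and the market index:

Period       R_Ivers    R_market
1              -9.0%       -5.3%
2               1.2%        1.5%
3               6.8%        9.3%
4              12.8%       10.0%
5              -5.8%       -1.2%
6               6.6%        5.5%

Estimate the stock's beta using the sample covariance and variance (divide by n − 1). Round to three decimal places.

Mean R_i = (-9.0 + 1.2 + 6.8 + 12.8 − 5.8 + 6.6) / 6 = 2.1000%
Mean R_m = (-5.3 + 1.5 + 9.3 + 10.0 − 1.2 + 5.5) / 6 = 3.3000%
Σ(R_i − R̄_i)(R_m − R̄_m) = 242.4200  ⇒  Cov = 242.4200 / 5 = 48.4840
Σ(R_m − R̄_m)² = 183.1800  ⇒  Var(R_m) = 183.1800 / 5 = 36.6360
β = Cov / Var(R_m) = 48.4840 / 36.6360 = 1.3234

1.323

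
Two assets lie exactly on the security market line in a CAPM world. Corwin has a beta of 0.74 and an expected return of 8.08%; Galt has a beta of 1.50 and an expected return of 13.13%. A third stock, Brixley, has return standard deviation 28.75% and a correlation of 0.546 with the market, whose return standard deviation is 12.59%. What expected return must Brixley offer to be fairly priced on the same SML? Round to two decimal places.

MRP = (13.13% − 8.08%) / (1.50 − 0.74) = 6.6447%
R_f = 8.08% − 0.74 × 6.6447% = 3.1629%
β_Brixley = ρ·σ_i/σ_m = 0.546 × 28.75 / 12.59 = 1.2468
E(R_Brixley) = R_f + β × MRP = 3.1629% + 1.2468 × 6.6447% = 11.45%

11.45%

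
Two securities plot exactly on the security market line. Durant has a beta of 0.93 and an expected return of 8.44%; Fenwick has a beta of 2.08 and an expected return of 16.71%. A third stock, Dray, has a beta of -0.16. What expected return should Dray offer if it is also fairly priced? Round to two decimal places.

0.60%

MRP (SML slope) = (16.71% − 8.44%) / (2.08 − 0.93) = 8.27% / 1.15 = 7.1913%
R_f (intercept) = 8.44% − 0.93 × 7.1913% = 1.7521%
E(R_Dray) = R_f + β × MRP = 1.7521% + -0.16 × 7.1913% = 0.60%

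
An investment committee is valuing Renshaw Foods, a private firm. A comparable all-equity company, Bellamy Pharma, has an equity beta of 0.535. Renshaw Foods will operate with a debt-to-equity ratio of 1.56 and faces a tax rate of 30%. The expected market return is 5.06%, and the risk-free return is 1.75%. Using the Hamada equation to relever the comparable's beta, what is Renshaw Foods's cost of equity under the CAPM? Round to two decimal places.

5.45%

β_L = β_U × [1 + (1 − t)(D/E)] = 0.535 × [1 + (1 − 0.30) × 1.56]
    = 0.535 × [1 + 0.70 × 1.56] = 0.535 × 2.0920 = 1.1192
MRP = 5.06% − 1.75% = 3.31%
E(R) = R_f + β_L × MRP = 1.75% + 1.1192 × 3.31% = 5.45%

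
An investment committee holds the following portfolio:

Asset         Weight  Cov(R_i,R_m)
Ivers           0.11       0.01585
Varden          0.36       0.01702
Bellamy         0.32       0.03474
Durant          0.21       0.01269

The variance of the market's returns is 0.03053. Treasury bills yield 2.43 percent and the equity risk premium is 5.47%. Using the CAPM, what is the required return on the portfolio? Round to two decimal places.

β_Ivers = 0.01585 / 0.03053 = 0.5192
β_Varden = 0.01702 / 0.03053 = 0.5575
β_Bellamy = 0.03474 / 0.03053 = 1.1379
β_Durant = 0.01269 / 0.03053 = 0.4157
β_P = Σ w_i β_i = 0.11×0.5192 + 0.36×0.5575 + 0.32×1.1379 + 0.21×0.4157 = 0.7092
E(R_P) = R_f + β_P × MRP = 2.43% + 0.7092 × 5.47% = 6.31%

6.31%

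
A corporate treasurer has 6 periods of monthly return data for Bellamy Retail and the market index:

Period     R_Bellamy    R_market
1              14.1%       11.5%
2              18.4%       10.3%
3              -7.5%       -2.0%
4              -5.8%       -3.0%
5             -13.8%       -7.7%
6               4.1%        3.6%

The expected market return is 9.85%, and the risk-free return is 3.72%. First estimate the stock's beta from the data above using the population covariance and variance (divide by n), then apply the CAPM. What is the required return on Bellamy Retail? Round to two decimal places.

Mean R_i = (14.1 + 18.4 − 7.5 − 5.8 − 13.8 + 4.1) / 6 = 1.5833%
Mean R_m = (11.5 + 10.3 − 2.0 − 3.0 − 7.7 + 3.6) / 6 = 2.1167%
Σ(R_i − R̄_i)(R_m − R̄_m) = 484.9817  ⇒  Cov = 484.9817 / 6 = 80.8303
Σ(R_m − R̄_m)² = 296.7083  ⇒  Var(R_m) = 296.7083 / 6 = 49.4514
β = Cov / Var(R_m) = 80.8303 / 49.4514 = 1.6345
MRP = 9.85% − 3.72% = 6.13%
E(R) = R_f + β × MRP = 3.72% + 1.6345 × 6.13% = 13.74%

13.74%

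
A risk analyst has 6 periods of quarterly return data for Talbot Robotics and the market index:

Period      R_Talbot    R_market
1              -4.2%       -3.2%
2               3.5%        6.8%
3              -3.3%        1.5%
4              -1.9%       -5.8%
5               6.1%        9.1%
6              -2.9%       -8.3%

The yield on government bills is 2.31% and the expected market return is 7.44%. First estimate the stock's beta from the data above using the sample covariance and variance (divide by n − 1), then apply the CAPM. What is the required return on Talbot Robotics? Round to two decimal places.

Mean R_i = (-4.2 + 3.5 − 3.3 − 1.9 + 6.1 − 2.9) / 6 = -0.4500%
Mean R_m = (-3.2 + 6.8 + 1.5 − 5.8 + 9.1 − 8.3) / 6 = 0.0167%
Σ(R_i − R̄_i)(R_m − R̄_m) = 122.9350  ⇒  Cov = 122.9350 / 5 = 24.5870
Σ(R_m − R̄_m)² = 244.0683  ⇒  Var(R_m) = 244.0683 / 5 = 48.8137
β = Cov / Var(R_m) = 24.5870 / 48.8137 = 0.5037
MRP = 7.44% − 2.31% = 5.13%
E(R) = R_f + β × MRP = 2.31% + 0.5037 × 5.13% = 4.89%

4.89%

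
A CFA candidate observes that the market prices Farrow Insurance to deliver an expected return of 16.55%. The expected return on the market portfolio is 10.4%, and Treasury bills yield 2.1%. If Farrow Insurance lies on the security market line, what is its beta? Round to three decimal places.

MRP = 10.4% − 2.1% = 8.30%
β = (E(R) − R_f) / MRP = (16.55% − 2.1%) / 8.3% = 14.45% / 8.3% = 1.741

1.741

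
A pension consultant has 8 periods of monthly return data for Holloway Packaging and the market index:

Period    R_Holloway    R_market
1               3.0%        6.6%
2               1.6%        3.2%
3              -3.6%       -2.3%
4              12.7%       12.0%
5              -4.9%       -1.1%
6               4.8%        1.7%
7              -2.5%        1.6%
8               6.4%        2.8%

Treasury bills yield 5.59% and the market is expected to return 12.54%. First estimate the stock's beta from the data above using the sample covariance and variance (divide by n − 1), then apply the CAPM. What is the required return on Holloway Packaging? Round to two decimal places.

13.36%

Mean R_i = (3.0 + 1.6 − 3.6 + 12.7 − 4.9 + 4.8 − 2.5 + 6.4) / 8 = 2.1875%
Mean R_m = (6.6 + 3.2 − 2.3 + 12.0 − 1.1 + 1.7 + 1.6 + 2.8) / 8 = 3.0625%
Σ(R_i − R̄_i)(R_m − R̄_m) = 159.4763  ⇒  Cov = 159.4763 / 7 = 22.7823
Σ(R_m − R̄_m)² = 142.5588  ⇒  Var(R_m) = 142.5588 / 7 = 20.3655
β = Cov / Var(R_m) = 22.7823 / 20.3655 = 1.1187
MRP = 12.54% − 5.59% = 6.95%
E(R) = R_f + β × MRP = 5.59% + 1.1187 × 6.95% = 13.36%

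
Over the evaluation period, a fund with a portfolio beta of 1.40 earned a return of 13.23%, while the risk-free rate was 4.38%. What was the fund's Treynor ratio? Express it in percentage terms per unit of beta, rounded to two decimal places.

Treynor = (R_P − R_f) / β_P = (13.23% − 4.38%) / 1.4000 = 8.85% / 1.4000 = 6.32%

6.32%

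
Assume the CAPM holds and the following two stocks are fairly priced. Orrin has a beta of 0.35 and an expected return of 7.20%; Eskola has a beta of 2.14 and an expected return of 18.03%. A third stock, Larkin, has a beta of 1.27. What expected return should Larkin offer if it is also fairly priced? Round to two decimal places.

MRP (SML slope) = (18.03% − 7.20%) / (2.14 − 0.35) = 10.83% / 1.79 = 6.0503%
R_f (intercept) = 7.20% − 0.35 × 6.0503% = 5.0824%
E(R_Larkin) = R_f + β × MRP = 5.0824% + 1.27 × 6.0503% = 12.77%

12.77%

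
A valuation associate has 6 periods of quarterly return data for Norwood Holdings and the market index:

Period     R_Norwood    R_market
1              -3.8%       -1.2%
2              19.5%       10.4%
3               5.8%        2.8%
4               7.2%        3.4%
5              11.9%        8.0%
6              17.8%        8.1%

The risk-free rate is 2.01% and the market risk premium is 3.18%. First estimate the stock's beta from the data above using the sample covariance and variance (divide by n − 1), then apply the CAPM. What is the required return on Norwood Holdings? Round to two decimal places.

Mean R_i = (-3.8 + 19.5 + 5.8 + 7.2 + 11.9 + 17.8) / 6 = 9.7333%
Mean R_m = (-1.2 + 10.4 + 2.8 + 3.4 + 8.0 + 8.1) / 6 = 5.2500%
Σ(R_i − R̄_i)(R_m − R̄_m) = 180.8600  ⇒  Cov = 180.8600 / 5 = 36.1720
Σ(R_m − R̄_m)² = 93.2350  ⇒  Var(R_m) = 93.2350 / 5 = 18.6470
β = Cov / Var(R_m) = 36.1720 / 18.6470 = 1.9398
E(R) = R_f + β × MRP = 2.01% + 1.9398 × 3.18% = 8.18%

8.18%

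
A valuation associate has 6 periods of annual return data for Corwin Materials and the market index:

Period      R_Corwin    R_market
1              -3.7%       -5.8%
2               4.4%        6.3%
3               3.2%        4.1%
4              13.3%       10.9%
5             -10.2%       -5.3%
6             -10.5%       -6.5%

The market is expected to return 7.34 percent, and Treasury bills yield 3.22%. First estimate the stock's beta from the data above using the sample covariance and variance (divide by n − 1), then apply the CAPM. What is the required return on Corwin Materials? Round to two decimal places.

Mean R_i = (-3.7 + 4.4 + 3.2 + 13.3 − 10.2 − 10.5) / 6 = -0.5833%
Mean R_m = (-5.8 + 6.3 + 4.1 + 10.9 − 5.3 − 6.5) / 6 = 0.6167%
Σ(R_i − R̄_i)(R_m − R̄_m) = 331.7383  ⇒  Cov = 331.7383 / 5 = 66.3477
Σ(R_m − R̄_m)² = 277.0083  ⇒  Var(R_m) = 277.0083 / 5 = 55.4017
β = Cov / Var(R_m) = 66.3477 / 55.4017 = 1.1976
MRP = 7.34% − 3.22% = 4.12%
E(R) = R_f + β × MRP = 3.22% + 1.1976 × 4.12% = 8.15%

8.15%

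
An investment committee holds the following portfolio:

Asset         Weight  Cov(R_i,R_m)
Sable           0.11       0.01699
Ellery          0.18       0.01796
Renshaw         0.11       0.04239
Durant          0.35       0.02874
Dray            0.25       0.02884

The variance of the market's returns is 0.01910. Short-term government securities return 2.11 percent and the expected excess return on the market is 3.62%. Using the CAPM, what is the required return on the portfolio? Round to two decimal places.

β_Sable = 0.01699 / 0.01910 = 0.8895
β_Ellery = 0.01796 / 0.01910 = 0.9403
β_Renshaw = 0.04239 / 0.01910 = 2.2194
β_Durant = 0.02874 / 0.01910 = 1.5047
β_Dray = 0.02884 / 0.01910 = 1.5099
β_P = Σ w_i β_i = 0.11×0.8895 + 0.18×0.9403 + 0.11×2.2194 + 0.35×1.5047 + 0.25×1.5099 = 1.4154
E(R_P) = R_f + β_P × MRP = 2.11% + 1.4154 × 3.62% = 7.23%

7.23%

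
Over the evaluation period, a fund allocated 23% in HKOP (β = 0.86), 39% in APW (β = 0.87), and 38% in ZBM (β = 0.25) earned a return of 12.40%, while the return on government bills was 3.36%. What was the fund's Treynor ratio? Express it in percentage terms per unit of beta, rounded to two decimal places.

β_P = 0.23×0.86 + 0.39×0.87 + 0.38×0.25 = 0.6321
Treynor = (R_P − R_f) / β_P = (12.40% − 3.36%) / 0.6321 = 9.04% / 0.6321 = 14.30%

14.30%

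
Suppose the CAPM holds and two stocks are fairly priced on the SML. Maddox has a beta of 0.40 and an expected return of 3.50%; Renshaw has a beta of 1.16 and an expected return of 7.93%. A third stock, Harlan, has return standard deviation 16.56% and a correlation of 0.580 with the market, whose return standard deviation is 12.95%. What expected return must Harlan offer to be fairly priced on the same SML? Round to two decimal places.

5.49%

MRP = (7.93% − 3.50%) / (1.16 − 0.40) = 5.8289%
R_f = 3.50% − 0.40 × 5.8289% = 1.1684%
β_Harlan = ρ·σ_i/σ_m = 0.580 × 16.56 / 12.95 = 0.7417
E(R_Harlan) = R_f + β × MRP = 1.1684% + 0.7417 × 5.8289% = 5.49%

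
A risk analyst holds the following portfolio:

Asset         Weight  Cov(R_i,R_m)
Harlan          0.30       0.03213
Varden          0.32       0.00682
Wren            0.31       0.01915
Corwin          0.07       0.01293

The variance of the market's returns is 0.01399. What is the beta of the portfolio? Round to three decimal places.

β_Harlan = 0.03213 / 0.01399 = 2.2966
β_Varden = 0.00682 / 0.01399 = 0.4875
β_Wren = 0.01915 / 0.01399 = 1.3688
β_Corwin = 0.01293 / 0.01399 = 0.9242
β_P = Σ w_i β_i = 0.30×2.2966 + 0.32×0.4875 + 0.31×1.3688 + 0.07×0.9242 = 1.3340

1.334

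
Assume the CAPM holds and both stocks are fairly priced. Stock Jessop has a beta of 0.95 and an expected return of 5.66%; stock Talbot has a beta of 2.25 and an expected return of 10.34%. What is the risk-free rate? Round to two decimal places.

2.24%

Both satisfy E(R) = R_f + β·MRP, so the slope of the SML is
MRP = (10.34% − 5.66%) / (2.25 − 0.95) = 4.68% / 1.30 = 3.6000%
R_f = E(R_Jessop) − β_Jessop·MRP = 5.66% − 0.95 × 3.6000% = 2.2400%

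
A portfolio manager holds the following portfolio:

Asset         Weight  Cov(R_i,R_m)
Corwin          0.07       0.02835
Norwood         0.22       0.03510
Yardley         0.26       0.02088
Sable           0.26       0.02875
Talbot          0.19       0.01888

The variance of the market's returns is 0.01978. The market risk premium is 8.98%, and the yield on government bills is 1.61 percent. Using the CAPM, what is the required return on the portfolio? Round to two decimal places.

β_Corwin = 0.02835 / 0.01978 = 1.4333
β_Norwood = 0.03510 / 0.01978 = 1.7745
β_Yardley = 0.02088 / 0.01978 = 1.0556
β_Sable = 0.02875 / 0.01978 = 1.4535
β_Talbot = 0.01888 / 0.01978 = 0.9545
β_P = Σ w_i β_i = 0.07×1.4333 + 0.22×1.7745 + 0.26×1.0556 + 0.26×1.4535 + 0.19×0.9545 = 1.3244
E(R_P) = R_f + β_P × MRP = 1.61% + 1.3244 × 8.98% = 13.50%

13.50%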